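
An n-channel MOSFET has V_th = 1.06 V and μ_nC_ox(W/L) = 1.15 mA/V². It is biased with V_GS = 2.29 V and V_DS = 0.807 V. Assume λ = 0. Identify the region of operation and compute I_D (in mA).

Triode; I_D = 0.767 mA

V_ov = V_GS − V_th = 2.29 − 1.06 = 1.23 V.
Since V_DS = 0.807 V < V_ov = 1.23 V, the device is in the triode region.
I_D = k_n [V_ov · V_DS − ½ V_DS²] = 1.15 × [1.23 × 0.807 − 0.5 × 0.807²] = 0.767 mA.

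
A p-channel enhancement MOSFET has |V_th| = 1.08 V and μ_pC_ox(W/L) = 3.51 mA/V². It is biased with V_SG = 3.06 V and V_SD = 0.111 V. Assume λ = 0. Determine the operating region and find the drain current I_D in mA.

Triode; I_D = 0.750 mA

V_ov = V_SG − |V_th| = 3.06 − 1.08 = 1.98 V.
Since V_SD = 0.111 V < V_ov = 1.98 V, the device is in the triode region.
I_D = k_p [V_ov · V_SD − ½ V_SD²] = 3.51 × [1.98 × 0.111 − 0.5 × 0.111²] = 0.75 mA.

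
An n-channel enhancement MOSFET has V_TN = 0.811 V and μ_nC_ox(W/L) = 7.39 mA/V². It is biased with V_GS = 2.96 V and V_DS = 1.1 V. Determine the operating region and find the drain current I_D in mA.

Triode; I_D = 13.0 mA

V_ov = V_GS − V_TN = 2.96 − 0.811 = 2.15 V.
Since V_DS = 1.1 V < V_ov = 2.15 V, the device is in the triode region.
I_D = k_n [V_ov · V_DS − ½ V_DS²] = 7.39 × [2.15 × 1.1 − 0.5 × 1.1²] = 13 mA.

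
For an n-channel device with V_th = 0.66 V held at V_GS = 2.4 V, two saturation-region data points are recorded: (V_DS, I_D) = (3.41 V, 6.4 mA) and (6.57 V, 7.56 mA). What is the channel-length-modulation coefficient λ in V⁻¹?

λ = 0.0713 V⁻¹

With V_GS fixed, I_D ∝ (1 + λ V_DS) in saturation, so I_D2/I_D1 = (1 + λ V_DS2)/(1 + λ V_DS1).
7.56/6.4 = 1.181 = (1 + 6.57 λ)/(1 + 3.41 λ).
Solving: λ (I_D1 V_DS2 − I_D2 V_DS1) = I_D2 − I_D1, so λ = (7.56 − 6.4) / (6.4 × 6.57 − 7.56 × 3.41) = 1.16 / 16.3 = 0.0713 V⁻¹.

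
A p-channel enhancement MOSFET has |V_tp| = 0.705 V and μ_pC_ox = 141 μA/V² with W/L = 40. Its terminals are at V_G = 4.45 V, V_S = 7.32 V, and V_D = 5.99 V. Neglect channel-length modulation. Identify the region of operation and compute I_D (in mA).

Triode; I_D = 11.3 mA

V_SG = V_S − V_G = 7.32 − 4.45 = 2.87 V; V_SD = V_S − V_D = 7.32 − 5.99 = 1.33 V.
k_p = μ_pC_ox · (W/L) = 5.64 mA/V².
V_ov = V_SG − |V_tp| = 2.87 − 0.705 = 2.17 V.
Since V_SD = 1.33 V < V_ov = 2.17 V, the device is in the triode region.
I_D = k_p [V_ov · V_SD − ½ V_SD²] = 5.64 × [2.17 × 1.33 − 0.5 × 1.33²] = 11.3 mA.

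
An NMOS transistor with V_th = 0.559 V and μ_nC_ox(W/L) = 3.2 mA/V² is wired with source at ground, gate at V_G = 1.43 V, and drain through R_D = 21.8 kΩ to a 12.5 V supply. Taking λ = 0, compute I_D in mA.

I_D = 0.563 mA

V_GS = V_G = 1.43 V, so V_ov = 1.43 − 0.559 = 0.871 V.
Assume saturation: I_D = ½ k_n V_ov² = 0.5 × 3.2 × 0.871² = 1.21 mA, giving V_DS = V_DD − I_D R_D = 12.5 − 1.21 × 21.8 = -14 V.
But -14 V < V_ov = 0.871 V, so the device is actually in triode.
In triode I_D = k_n[V_ov V_DS − ½ V_DS²] and I_D = (V_DD − V_DS)/R_D. Equating: 34.9 V_DS² − 61.76 V_DS + 12.5 = 0, giving V_DS = 0.233 V (the root below V_ov).
I_D = (12.5 − 0.233) / 21.8 = 0.563 mA.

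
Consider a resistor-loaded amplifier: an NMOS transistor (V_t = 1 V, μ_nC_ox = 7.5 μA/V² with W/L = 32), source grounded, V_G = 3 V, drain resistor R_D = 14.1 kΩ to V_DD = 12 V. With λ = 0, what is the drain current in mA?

I_D = 0.480 mA

V_GS = V_G = 3 V, so V_ov = 3 − 1 = 2 V.
k_n = μ_nC_ox · (W/L) = 0.24 mA/V².
Assume saturation: I_D = ½ k_n V_ov² = 0.5 × 0.24 × 2² = 0.48 mA, giving V_DS = V_DD − I_D R_D = 12 − 0.48 × 14.1 = 5.23 V.
V_DS = 5.23 V ≥ V_ov = 2 V, confirming saturation.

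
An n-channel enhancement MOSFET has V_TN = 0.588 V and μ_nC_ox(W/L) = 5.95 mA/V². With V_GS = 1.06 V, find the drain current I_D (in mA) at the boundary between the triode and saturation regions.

I_D = 0.663 mA

At the boundary V_DS = V_ov = V_GS − V_TN = 1.06 − 0.588 = 0.472 V.
I_D = ½ k_n V_ov² = 0.5 × 5.95 × 0.472² = 0.663 mA.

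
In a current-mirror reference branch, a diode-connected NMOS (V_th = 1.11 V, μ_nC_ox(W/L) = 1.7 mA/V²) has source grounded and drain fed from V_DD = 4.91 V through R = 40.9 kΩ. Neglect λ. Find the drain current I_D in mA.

With gate tied to drain, V_GS = V_DS ≥ V_GS − V_th, so the device is in saturation.
KCL at the drain: ½ k_n (V_GS − V_th)² = (V_DD − V_GS)/R.
Let x = V_GS − 1.11. Then 34.8 x² + x − 3.8 = 0, giving x = 0.317 V (positive root), so V_GS = 1.43 V.
I_D = (V_DD − V_GS)/R = (4.91 − 1.43) / 40.9 = 0.0852 mA.

I_D = 0.0852 mA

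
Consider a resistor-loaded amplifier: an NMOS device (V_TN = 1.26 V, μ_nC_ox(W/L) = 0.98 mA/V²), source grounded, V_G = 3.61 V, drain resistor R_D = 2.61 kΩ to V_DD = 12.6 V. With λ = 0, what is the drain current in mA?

I_D = 2.71 mA

V_GS = V_G = 3.61 V, so V_ov = 3.61 − 1.26 = 2.35 V.
Assume saturation: I_D = ½ k_n V_ov² = 0.5 × 0.98 × 2.35² = 2.71 mA, giving V_DS = V_DD − I_D R_D = 12.6 − 2.71 × 2.61 = 5.54 V.
V_DS = 5.54 V ≥ V_ov = 2.35 V, confirming saturation.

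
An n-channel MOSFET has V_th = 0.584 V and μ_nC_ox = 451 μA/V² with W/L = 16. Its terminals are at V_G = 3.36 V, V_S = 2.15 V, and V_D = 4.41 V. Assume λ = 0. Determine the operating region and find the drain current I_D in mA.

Saturation; I_D = 1.41 mA

V_GS = V_G − V_S = 3.36 − 2.15 = 1.21 V; V_DS = V_D − V_S = 4.41 − 2.15 = 2.26 V.
k_n = μ_nC_ox · (W/L) = 7.216 mA/V².
V_ov = V_GS − V_th = 1.21 − 0.584 = 0.626 V.
Since V_DS = 2.26 V ≥ V_ov = 0.626 V, the device is in saturation.
I_D = ½ k_n V_ov² = 0.5 × 7.216 × 0.626² = 1.41 mA.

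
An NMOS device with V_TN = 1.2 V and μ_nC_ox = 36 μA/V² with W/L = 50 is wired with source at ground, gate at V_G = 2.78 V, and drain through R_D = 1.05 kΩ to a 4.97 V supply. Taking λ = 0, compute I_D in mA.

V_GS = V_G = 2.78 V, so V_ov = 2.78 − 1.2 = 1.58 V.
k_n = μ_nC_ox · (W/L) = 1.8 mA/V².
Assume saturation: I_D = ½ k_n V_ov² = 0.5 × 1.8 × 1.58² = 2.25 mA, giving V_DS = V_DD − I_D R_D = 4.97 − 2.25 × 1.05 = 2.61 V.
V_DS = 2.61 V ≥ V_ov = 1.58 V, confirming saturation.

I_D = 2.25 mA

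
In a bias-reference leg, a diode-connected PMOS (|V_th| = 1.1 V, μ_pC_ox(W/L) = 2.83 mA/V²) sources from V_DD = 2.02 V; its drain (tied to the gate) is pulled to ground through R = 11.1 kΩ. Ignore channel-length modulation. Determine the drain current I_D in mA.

With gate tied to drain, V_SG = V_SD ≥ V_SG − |V_th|, so the device is in saturation.
KCL at the drain: ½ k_p (V_SG − |V_th|)² = (V_DD − V_SG)/R.
Let x = V_SG − 1.1. Then 15.7 x² + x − 0.92 = 0, giving x = 0.212 V (positive root), so V_SG = 1.31 V.
I_D = (V_DD − V_SG)/R = (2.02 − 1.31) / 11.1 = 0.0638 mA.

I_D = 0.0638 mA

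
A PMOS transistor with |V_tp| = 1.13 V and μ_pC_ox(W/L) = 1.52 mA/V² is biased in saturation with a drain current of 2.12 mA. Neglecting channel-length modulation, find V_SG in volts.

In saturation I_D = ½ k_p (V_SG − |V_tp|)², so V_SG − |V_tp| = √(2 I_D / k_p) = √(2 × 2.12 / 1.52) = 1.67 V.
V_SG = 1.13 + 1.67 = 2.8 V.

V_SG = 2.80 V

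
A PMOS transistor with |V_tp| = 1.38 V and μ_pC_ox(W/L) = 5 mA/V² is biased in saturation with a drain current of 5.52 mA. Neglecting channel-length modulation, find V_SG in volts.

In saturation I_D = ½ k_p (V_SG − |V_tp|)², so V_SG − |V_tp| = √(2 I_D / k_p) = √(2 × 5.52 / 5) = 1.49 V.
V_SG = 1.38 + 1.49 = 2.87 V.

V_SG = 2.87 V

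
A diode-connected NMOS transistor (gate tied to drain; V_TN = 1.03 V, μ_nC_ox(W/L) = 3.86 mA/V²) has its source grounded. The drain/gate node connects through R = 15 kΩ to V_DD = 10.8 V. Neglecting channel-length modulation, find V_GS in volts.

With gate tied to drain, V_GS = V_DS ≥ V_GS − V_TN, so the device is in saturation.
KCL at the drain: ½ k_n (V_GS − V_TN)² = (V_DD − V_GS)/R.
Let x = V_GS − 1.03. Then 28.9 x² + x − 9.77 = 0, giving x = 0.564 V (positive root), so V_GS = 1.59 V.
I_D = (V_DD − V_GS)/R = (10.8 − 1.59) / 15 = 0.614 mA.

V_GS = 1.59 V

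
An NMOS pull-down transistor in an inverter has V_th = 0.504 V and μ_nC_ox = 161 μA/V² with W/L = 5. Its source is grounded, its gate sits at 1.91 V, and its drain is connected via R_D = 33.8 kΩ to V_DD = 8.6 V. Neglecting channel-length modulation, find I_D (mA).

I_D = 0.247 mA

V_GS = V_G = 1.91 V, so V_ov = 1.91 − 0.504 = 1.41 V.
k_n = μ_nC_ox · (W/L) = 0.805 mA/V².
Assume saturation: I_D = ½ k_n V_ov² = 0.5 × 0.805 × 1.41² = 0.796 mA, giving V_DS = V_DD − I_D R_D = 8.6 − 0.796 × 33.8 = -18.3 V.
But -18.3 V < V_ov = 1.41 V, so the device is actually in triode.
In triode I_D = k_n[V_ov V_DS − ½ V_DS²] and I_D = (V_DD − V_DS)/R_D. Equating: 13.6 V_DS² − 39.26 V_DS + 8.6 = 0, giving V_DS = 0.239 V (the root below V_ov).
I_D = (8.6 − 0.239) / 33.8 = 0.247 mA.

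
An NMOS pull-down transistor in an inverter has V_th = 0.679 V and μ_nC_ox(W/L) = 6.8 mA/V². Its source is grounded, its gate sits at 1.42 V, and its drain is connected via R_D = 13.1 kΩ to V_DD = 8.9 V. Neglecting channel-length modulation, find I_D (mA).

I_D = 0.668 mA

V_GS = V_G = 1.42 V, so V_ov = 1.42 − 0.679 = 0.741 V.
Assume saturation: I_D = ½ k_n V_ov² = 0.5 × 6.8 × 0.741² = 1.87 mA, giving V_DS = V_DD − I_D R_D = 8.9 − 1.87 × 13.1 = -15.6 V.
But -15.6 V < V_ov = 0.741 V, so the device is actually in triode.
In triode I_D = k_n[V_ov V_DS − ½ V_DS²] and I_D = (V_DD − V_DS)/R_D. Equating: 44.5 V_DS² − 67.01 V_DS + 8.9 = 0, giving V_DS = 0.147 V (the root below V_ov).
I_D = (8.9 − 0.147) / 13.1 = 0.668 mA.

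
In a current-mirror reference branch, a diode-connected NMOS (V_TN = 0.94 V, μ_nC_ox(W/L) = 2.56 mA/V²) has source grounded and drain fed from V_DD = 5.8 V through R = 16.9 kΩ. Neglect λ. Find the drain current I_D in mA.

I_D = 0.261 mA

With gate tied to drain, V_GS = V_DS ≥ V_GS − V_TN, so the device is in saturation.
KCL at the drain: ½ k_n (V_GS − V_TN)² = (V_DD − V_GS)/R.
Let x = V_GS − 0.94. Then 21.6 x² + x − 4.86 = 0, giving x = 0.451 V (positive root), so V_GS = 1.39 V.
I_D = (V_DD − V_GS)/R = (5.8 − 1.39) / 16.9 = 0.261 mA.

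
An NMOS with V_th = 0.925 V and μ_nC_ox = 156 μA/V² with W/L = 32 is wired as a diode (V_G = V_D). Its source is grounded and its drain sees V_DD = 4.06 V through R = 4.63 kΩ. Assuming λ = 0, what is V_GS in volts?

V_GS = 1.40 V

With gate tied to drain, V_GS = V_DS ≥ V_GS − V_th, so the device is in saturation.
k_n = μ_nC_ox · (W/L) = 4.992 mA/V².
KCL at the drain: ½ k_n (V_GS − V_th)² = (V_DD − V_GS)/R.
Let x = V_GS − 0.925. Then 11.6 x² + x − 3.135 = 0, giving x = 0.479 V (positive root), so V_GS = 1.4 V.
I_D = (V_DD − V_GS)/R = (4.06 − 1.4) / 4.63 = 0.574 mA.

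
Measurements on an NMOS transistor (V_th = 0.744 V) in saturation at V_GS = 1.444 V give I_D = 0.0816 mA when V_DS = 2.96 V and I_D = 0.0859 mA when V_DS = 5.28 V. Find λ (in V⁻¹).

With V_GS fixed, I_D ∝ (1 + λ V_DS) in saturation, so I_D2/I_D1 = (1 + λ V_DS2)/(1 + λ V_DS1).
0.0859/0.0816 = 1.053 = (1 + 5.28 λ)/(1 + 2.96 λ).
Solving: λ (I_D1 V_DS2 − I_D2 V_DS1) = I_D2 − I_D1, so λ = (0.0859 − 0.0816) / (0.0816 × 5.28 − 0.0859 × 2.96) = 0.0043 / 0.177 = 0.0244 V⁻¹.

λ = 0.0244 V⁻¹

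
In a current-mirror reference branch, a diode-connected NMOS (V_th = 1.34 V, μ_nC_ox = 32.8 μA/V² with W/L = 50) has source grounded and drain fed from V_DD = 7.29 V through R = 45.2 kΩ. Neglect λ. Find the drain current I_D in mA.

I_D = 0.123 mA

With gate tied to drain, V_GS = V_DS ≥ V_GS − V_th, so the device is in saturation.
k_n = μ_nC_ox · (W/L) = 1.64 mA/V².
KCL at the drain: ½ k_n (V_GS − V_th)² = (V_DD − V_GS)/R.
Let x = V_GS − 1.34. Then 37.1 x² + x − 5.95 = 0, giving x = 0.387 V (positive root), so V_GS = 1.73 V.
I_D = (V_DD − V_GS)/R = (7.29 − 1.73) / 45.2 = 0.123 mA.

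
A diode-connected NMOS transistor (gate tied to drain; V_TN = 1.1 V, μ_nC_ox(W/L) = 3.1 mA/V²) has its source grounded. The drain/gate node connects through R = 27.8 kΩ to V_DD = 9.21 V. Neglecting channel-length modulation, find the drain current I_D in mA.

With gate tied to drain, V_GS = V_DS ≥ V_GS − V_TN, so the device is in saturation.
KCL at the drain: ½ k_n (V_GS − V_TN)² = (V_DD − V_GS)/R.
Let x = V_GS − 1.1. Then 43.1 x² + x − 8.11 = 0, giving x = 0.422 V (positive root), so V_GS = 1.52 V.
I_D = (V_DD − V_GS)/R = (9.21 − 1.52) / 27.8 = 0.277 mA.

I_D = 0.277 mA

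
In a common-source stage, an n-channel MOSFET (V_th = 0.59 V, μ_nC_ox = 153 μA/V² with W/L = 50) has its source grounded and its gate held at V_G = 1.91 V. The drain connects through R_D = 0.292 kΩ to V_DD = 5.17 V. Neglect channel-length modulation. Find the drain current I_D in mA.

I_D = 6.66 mA

V_GS = V_G = 1.91 V, so V_ov = 1.91 − 0.59 = 1.32 V.
k_n = μ_nC_ox · (W/L) = 7.65 mA/V².
Assume saturation: I_D = ½ k_n V_ov² = 0.5 × 7.65 × 1.32² = 6.66 mA, giving V_DS = V_DD − I_D R_D = 5.17 − 6.66 × 0.292 = 3.22 V.
V_DS = 3.22 V ≥ V_ov = 1.32 V, confirming saturation.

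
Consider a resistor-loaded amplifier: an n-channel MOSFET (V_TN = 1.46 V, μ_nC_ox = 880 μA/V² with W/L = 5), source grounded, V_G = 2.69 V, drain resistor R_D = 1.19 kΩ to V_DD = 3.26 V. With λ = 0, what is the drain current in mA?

I_D = 2.28 mA

V_GS = V_G = 2.69 V, so V_ov = 2.69 − 1.46 = 1.23 V.
k_n = μ_nC_ox · (W/L) = 4.4 mA/V².
Assume saturation: I_D = ½ k_n V_ov² = 0.5 × 4.4 × 1.23² = 3.33 mA, giving V_DS = V_DD − I_D R_D = 3.26 − 3.33 × 1.19 = -0.701 V.
But -0.701 V < V_ov = 1.23 V, so the device is actually in triode.
In triode I_D = k_n[V_ov V_DS − ½ V_DS²] and I_D = (V_DD − V_DS)/R_D. Equating: 2.62 V_DS² − 7.44 V_DS + 3.26 = 0, giving V_DS = 0.541 V (the root below V_ov).
I_D = (3.26 − 0.541) / 1.19 = 2.28 mA.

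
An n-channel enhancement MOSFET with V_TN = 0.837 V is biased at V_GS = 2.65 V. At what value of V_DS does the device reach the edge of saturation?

V_DS,sat = 1.81 V

The boundary between triode and saturation is V_DS = V_GS − V_TN = V_ov.
V_ov = 2.65 − 0.837 = 1.81 V.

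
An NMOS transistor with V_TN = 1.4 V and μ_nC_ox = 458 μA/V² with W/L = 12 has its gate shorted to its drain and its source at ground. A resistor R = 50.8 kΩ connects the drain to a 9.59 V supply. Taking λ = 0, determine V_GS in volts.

V_GS = 1.64 V

With gate tied to drain, V_GS = V_DS ≥ V_GS − V_TN, so the device is in saturation.
k_n = μ_nC_ox · (W/L) = 5.496 mA/V².
KCL at the drain: ½ k_n (V_GS − V_TN)² = (V_DD − V_GS)/R.
Let x = V_GS − 1.4. Then 140 x² + x − 8.19 = 0, giving x = 0.239 V (positive root), so V_GS = 1.64 V.
I_D = (V_DD − V_GS)/R = (9.59 − 1.64) / 50.8 = 0.157 mA.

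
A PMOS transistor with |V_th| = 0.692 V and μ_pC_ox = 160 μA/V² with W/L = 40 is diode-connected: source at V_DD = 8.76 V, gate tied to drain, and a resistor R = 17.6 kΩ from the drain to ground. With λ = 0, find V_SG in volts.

V_SG = 1.06 V

With gate tied to drain, V_SG = V_SD ≥ V_SG − |V_th|, so the device is in saturation.
k_p = μ_pC_ox · (W/L) = 6.4 mA/V².
KCL at the drain: ½ k_p (V_SG − |V_th|)² = (V_DD − V_SG)/R.
Let x = V_SG − 0.692. Then 56.3 x² + x − 8.068 = 0, giving x = 0.37 V (positive root), so V_SG = 1.06 V.
I_D = (V_DD − V_SG)/R = (8.76 − 1.06) / 17.6 = 0.437 mA.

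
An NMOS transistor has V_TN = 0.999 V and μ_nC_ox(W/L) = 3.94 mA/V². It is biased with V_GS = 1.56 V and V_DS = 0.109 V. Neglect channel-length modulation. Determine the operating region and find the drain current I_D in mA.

Triode; I_D = 0.218 mA

V_ov = V_GS − V_TN = 1.56 − 0.999 = 0.561 V.
Since V_DS = 0.109 V < V_ov = 0.561 V, the device is in the triode region.
I_D = k_n [V_ov · V_DS − ½ V_DS²] = 3.94 × [0.561 × 0.109 − 0.5 × 0.109²] = 0.218 mA.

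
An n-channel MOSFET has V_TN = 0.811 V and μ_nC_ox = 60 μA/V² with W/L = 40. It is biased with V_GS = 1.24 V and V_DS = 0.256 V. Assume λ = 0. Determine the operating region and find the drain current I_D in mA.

Triode; I_D = 0.185 mA

k_n = μ_nC_ox · (W/L) = 2.4 mA/V².
V_ov = V_GS − V_TN = 1.24 − 0.811 = 0.429 V.
Since V_DS = 0.256 V < V_ov = 0.429 V, the device is in the triode region.
I_D = k_n [V_ov · V_DS − ½ V_DS²] = 2.4 × [0.429 × 0.256 − 0.5 × 0.256²] = 0.185 mA.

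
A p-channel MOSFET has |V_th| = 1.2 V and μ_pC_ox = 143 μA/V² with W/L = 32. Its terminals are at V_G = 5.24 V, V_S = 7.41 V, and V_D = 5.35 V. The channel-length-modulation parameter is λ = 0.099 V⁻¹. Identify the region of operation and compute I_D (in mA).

Saturation; I_D = 2.59 mA

V_SG = V_S − V_G = 7.41 − 5.24 = 2.17 V; V_SD = V_S − V_D = 7.41 − 5.35 = 2.06 V.
k_p = μ_pC_ox · (W/L) = 4.576 mA/V².
V_ov = V_SG − |V_th| = 2.17 − 1.2 = 0.97 V.
Since V_SD = 2.06 V ≥ V_ov = 0.97 V, the device is in saturation.
I_D = ½ k_p V_ov² (1 + λ V_SD) = 0.5 × 4.576 × 0.97² × (1 + 0.099 × 2.06) = 2.59 mA.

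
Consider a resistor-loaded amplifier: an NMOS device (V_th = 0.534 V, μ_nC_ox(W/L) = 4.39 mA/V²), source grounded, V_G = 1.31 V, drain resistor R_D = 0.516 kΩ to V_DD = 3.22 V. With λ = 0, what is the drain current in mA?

I_D = 1.32 mA

V_GS = V_G = 1.31 V, so V_ov = 1.31 − 0.534 = 0.776 V.
Assume saturation: I_D = ½ k_n V_ov² = 0.5 × 4.39 × 0.776² = 1.32 mA, giving V_DS = V_DD − I_D R_D = 3.22 − 1.32 × 0.516 = 2.54 V.
V_DS = 2.54 V ≥ V_ov = 0.776 V, confirming saturation.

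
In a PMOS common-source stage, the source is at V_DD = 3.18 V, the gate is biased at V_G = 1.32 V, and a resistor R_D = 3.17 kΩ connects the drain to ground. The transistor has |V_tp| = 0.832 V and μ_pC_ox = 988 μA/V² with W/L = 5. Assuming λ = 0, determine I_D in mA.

V_SG = V_DD − V_G = 3.18 − 1.32 = 1.86 V, so V_ov = 1.86 − 0.832 = 1.03 V.
k_p = μ_pC_ox · (W/L) = 4.94 mA/V².
Assume saturation: I_D = ½ k_p V_ov² = 0.5 × 4.94 × 1.03² = 2.61 mA, giving V_SD = V_DD − I_D R_D = 3.18 − 2.61 × 3.17 = -5.09 V.
But -5.09 V < V_ov = 1.03 V, so the device is actually in triode.
In triode I_D = k_p[V_ov V_SD − ½ V_SD²] and I_D = (V_DD − V_SD)/R_D. Equating: 7.83 V_SD² − 17.1 V_SD + 3.18 = 0, giving V_SD = 0.205 V (the root below V_ov).
I_D = (3.18 − 0.205) / 3.17 = 0.938 mA.

I_D = 0.938 mA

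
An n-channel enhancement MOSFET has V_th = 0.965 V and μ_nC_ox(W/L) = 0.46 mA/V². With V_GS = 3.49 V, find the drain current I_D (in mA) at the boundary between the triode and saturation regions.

At the boundary V_DS = V_ov = V_GS − V_th = 3.49 − 0.965 = 2.53 V.
I_D = ½ k_n V_ov² = 0.5 × 0.46 × 2.53² = 1.47 mA.

I_D = 1.47 mA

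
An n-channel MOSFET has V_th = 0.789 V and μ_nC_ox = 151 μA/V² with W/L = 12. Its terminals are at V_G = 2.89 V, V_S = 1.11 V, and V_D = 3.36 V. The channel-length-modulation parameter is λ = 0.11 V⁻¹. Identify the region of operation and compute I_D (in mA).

Saturation; I_D = 1.11 mA

V_GS = V_G − V_S = 2.89 − 1.11 = 1.78 V; V_DS = V_D − V_S = 3.36 − 1.11 = 2.25 V.
k_n = μ_nC_ox · (W/L) = 1.812 mA/V².
V_ov = V_GS − V_th = 1.78 − 0.789 = 0.991 V.
Since V_DS = 2.25 V ≥ V_ov = 0.991 V, the device is in saturation.
I_D = ½ k_n V_ov² (1 + λ V_DS) = 0.5 × 1.812 × 0.991² × (1 + 0.11 × 2.25) = 1.11 mA.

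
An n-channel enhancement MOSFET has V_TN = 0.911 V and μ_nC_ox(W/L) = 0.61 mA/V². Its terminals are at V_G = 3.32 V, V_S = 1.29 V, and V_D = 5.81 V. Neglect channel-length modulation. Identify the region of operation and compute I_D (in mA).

Saturation; I_D = 0.382 mA

V_GS = V_G − V_S = 3.32 − 1.29 = 2.03 V; V_DS = V_D − V_S = 5.81 − 1.29 = 4.52 V.
V_ov = V_GS − V_TN = 2.03 − 0.911 = 1.12 V.
Since V_DS = 4.52 V ≥ V_ov = 1.12 V, the device is in saturation.
I_D = ½ k_n V_ov² = 0.5 × 0.61 × 1.12² = 0.382 mA.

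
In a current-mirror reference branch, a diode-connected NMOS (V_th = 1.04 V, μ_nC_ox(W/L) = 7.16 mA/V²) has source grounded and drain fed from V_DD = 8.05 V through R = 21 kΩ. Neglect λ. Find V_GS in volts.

V_GS = 1.34 V

With gate tied to drain, V_GS = V_DS ≥ V_GS − V_th, so the device is in saturation.
KCL at the drain: ½ k_n (V_GS − V_th)² = (V_DD − V_GS)/R.
Let x = V_GS − 1.04. Then 75.2 x² + x − 7.01 = 0, giving x = 0.299 V (positive root), so V_GS = 1.34 V.
I_D = (V_DD − V_GS)/R = (8.05 − 1.34) / 21 = 0.32 mA.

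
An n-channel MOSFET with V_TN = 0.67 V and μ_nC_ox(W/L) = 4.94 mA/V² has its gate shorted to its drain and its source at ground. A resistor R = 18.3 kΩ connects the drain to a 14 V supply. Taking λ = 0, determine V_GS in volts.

With gate tied to drain, V_GS = V_DS ≥ V_GS − V_TN, so the device is in saturation.
KCL at the drain: ½ k_n (V_GS − V_TN)² = (V_DD − V_GS)/R.
Let x = V_GS − 0.67. Then 45.2 x² + x − 13.33 = 0, giving x = 0.532 V (positive root), so V_GS = 1.2 V.
I_D = (V_DD − V_GS)/R = (14 − 1.2) / 18.3 = 0.699 mA.

V_GS = 1.20 V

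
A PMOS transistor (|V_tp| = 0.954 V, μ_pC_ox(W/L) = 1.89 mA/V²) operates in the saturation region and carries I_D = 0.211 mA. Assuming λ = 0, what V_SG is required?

V_SG = 1.43 V

In saturation I_D = ½ k_p (V_SG − |V_tp|)², so V_SG − |V_tp| = √(2 I_D / k_p) = √(2 × 0.211 / 1.89) = 0.473 V.
V_SG = 0.954 + 0.473 = 1.43 V.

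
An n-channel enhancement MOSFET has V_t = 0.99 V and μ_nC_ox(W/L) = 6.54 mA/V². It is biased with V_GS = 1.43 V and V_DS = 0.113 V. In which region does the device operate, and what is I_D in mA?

Triode; I_D = 0.283 mA

V_ov = V_GS − V_t = 1.43 − 0.99 = 0.44 V.
Since V_DS = 0.113 V < V_ov = 0.44 V, the device is in the triode region.
I_D = k_n [V_ov · V_DS − ½ V_DS²] = 6.54 × [0.44 × 0.113 − 0.5 × 0.113²] = 0.283 mA.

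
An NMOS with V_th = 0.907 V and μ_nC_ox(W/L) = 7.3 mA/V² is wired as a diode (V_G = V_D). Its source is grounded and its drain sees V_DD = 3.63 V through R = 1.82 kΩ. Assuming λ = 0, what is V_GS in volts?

V_GS = 1.48 V

With gate tied to drain, V_GS = V_DS ≥ V_GS − V_th, so the device is in saturation.
KCL at the drain: ½ k_n (V_GS − V_th)² = (V_DD − V_GS)/R.
Let x = V_GS − 0.907. Then 6.64 x² + x − 2.723 = 0, giving x = 0.569 V (positive root), so V_GS = 1.48 V.
I_D = (V_DD − V_GS)/R = (3.63 − 1.48) / 1.82 = 1.18 mA.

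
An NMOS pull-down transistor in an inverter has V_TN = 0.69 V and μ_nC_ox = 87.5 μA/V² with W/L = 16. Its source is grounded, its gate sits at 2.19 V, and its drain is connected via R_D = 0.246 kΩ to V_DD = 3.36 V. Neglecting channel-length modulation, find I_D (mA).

V_GS = V_G = 2.19 V, so V_ov = 2.19 − 0.69 = 1.5 V.
k_n = μ_nC_ox · (W/L) = 1.4 mA/V².
Assume saturation: I_D = ½ k_n V_ov² = 0.5 × 1.4 × 1.5² = 1.57 mA, giving V_DS = V_DD − I_D R_D = 3.36 − 1.57 × 0.246 = 2.97 V.
V_DS = 2.97 V ≥ V_ov = 1.5 V, confirming saturation.

I_D = 1.57 mA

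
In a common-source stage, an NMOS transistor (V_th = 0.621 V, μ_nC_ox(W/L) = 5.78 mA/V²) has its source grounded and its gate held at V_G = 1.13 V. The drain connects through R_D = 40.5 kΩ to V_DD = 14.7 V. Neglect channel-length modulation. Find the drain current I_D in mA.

V_GS = V_G = 1.13 V, so V_ov = 1.13 − 0.621 = 0.509 V.
Assume saturation: I_D = ½ k_n V_ov² = 0.5 × 5.78 × 0.509² = 0.749 mA, giving V_DS = V_DD − I_D R_D = 14.7 − 0.749 × 40.5 = -15.6 V.
But -15.6 V < V_ov = 0.509 V, so the device is actually in triode.
In triode I_D = k_n[V_ov V_DS − ½ V_DS²] and I_D = (V_DD − V_DS)/R_D. Equating: 117 V_DS² − 120.2 V_DS + 14.7 = 0, giving V_DS = 0.142 V (the root below V_ov).
I_D = (14.7 − 0.142) / 40.5 = 0.359 mA.

I_D = 0.359 mA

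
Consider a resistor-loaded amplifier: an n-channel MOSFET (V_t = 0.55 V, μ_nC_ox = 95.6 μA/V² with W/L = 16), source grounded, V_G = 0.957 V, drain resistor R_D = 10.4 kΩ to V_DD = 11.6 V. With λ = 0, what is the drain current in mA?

I_D = 0.127 mA

V_GS = V_G = 0.957 V, so V_ov = 0.957 − 0.55 = 0.407 V.
k_n = μ_nC_ox · (W/L) = 1.53 mA/V².
Assume saturation: I_D = ½ k_n V_ov² = 0.5 × 1.53 × 0.407² = 0.127 mA, giving V_DS = V_DD − I_D R_D = 11.6 − 0.127 × 10.4 = 10.3 V.
V_DS = 10.3 V ≥ V_ov = 0.407 V, confirming saturation.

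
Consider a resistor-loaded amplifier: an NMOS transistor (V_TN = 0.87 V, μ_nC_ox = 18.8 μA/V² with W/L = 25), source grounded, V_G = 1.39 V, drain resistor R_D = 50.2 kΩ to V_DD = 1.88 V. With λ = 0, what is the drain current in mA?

I_D = 0.0341 mA

V_GS = V_G = 1.39 V, so V_ov = 1.39 − 0.87 = 0.52 V.
k_n = μ_nC_ox · (W/L) = 0.47 mA/V².
Assume saturation: I_D = ½ k_n V_ov² = 0.5 × 0.47 × 0.52² = 0.0635 mA, giving V_DS = V_DD − I_D R_D = 1.88 − 0.0635 × 50.2 = -1.31 V.
But -1.31 V < V_ov = 0.52 V, so the device is actually in triode.
In triode I_D = k_n[V_ov V_DS − ½ V_DS²] and I_D = (V_DD − V_DS)/R_D. Equating: 11.8 V_DS² − 13.27 V_DS + 1.88 = 0, giving V_DS = 0.166 V (the root below V_ov).
I_D = (1.88 − 0.166) / 50.2 = 0.0341 mA.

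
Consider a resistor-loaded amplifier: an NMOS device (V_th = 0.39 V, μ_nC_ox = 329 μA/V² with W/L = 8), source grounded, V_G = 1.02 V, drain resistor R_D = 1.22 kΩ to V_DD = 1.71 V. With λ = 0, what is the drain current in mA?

V_GS = V_G = 1.02 V, so V_ov = 1.02 − 0.39 = 0.63 V.
k_n = μ_nC_ox · (W/L) = 2.632 mA/V².
Assume saturation: I_D = ½ k_n V_ov² = 0.5 × 2.632 × 0.63² = 0.522 mA, giving V_DS = V_DD − I_D R_D = 1.71 − 0.522 × 1.22 = 1.07 V.
V_DS = 1.07 V ≥ V_ov = 0.63 V, confirming saturation.

I_D = 0.522 mA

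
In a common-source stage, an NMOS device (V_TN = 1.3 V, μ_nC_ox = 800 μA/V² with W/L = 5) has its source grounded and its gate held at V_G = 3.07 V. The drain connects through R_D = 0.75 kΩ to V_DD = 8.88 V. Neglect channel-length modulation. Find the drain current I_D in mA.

I_D = 6.27 mA

V_GS = V_G = 3.07 V, so V_ov = 3.07 − 1.3 = 1.77 V.
k_n = μ_nC_ox · (W/L) = 4 mA/V².
Assume saturation: I_D = ½ k_n V_ov² = 0.5 × 4 × 1.77² = 6.27 mA, giving V_DS = V_DD − I_D R_D = 8.88 − 6.27 × 0.75 = 4.18 V.
V_DS = 4.18 V ≥ V_ov = 1.77 V, confirming saturation.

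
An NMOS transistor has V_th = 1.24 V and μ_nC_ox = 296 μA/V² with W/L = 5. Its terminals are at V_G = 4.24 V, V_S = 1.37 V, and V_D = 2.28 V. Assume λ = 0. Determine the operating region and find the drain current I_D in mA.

V_GS = V_G − V_S = 4.24 − 1.37 = 2.87 V; V_DS = V_D − V_S = 2.28 − 1.37 = 0.91 V.
k_n = μ_nC_ox · (W/L) = 1.48 mA/V².
V_ov = V_GS − V_th = 2.87 − 1.24 = 1.63 V.
Since V_DS = 0.91 V < V_ov = 1.63 V, the device is in the triode region.
I_D = k_n [V_ov · V_DS − ½ V_DS²] = 1.48 × [1.63 × 0.91 − 0.5 × 0.91²] = 1.58 mA.

Triode; I_D = 1.58 mA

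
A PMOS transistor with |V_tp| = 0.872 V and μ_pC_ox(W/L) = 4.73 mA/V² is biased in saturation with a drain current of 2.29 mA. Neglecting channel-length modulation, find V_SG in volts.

In saturation I_D = ½ k_p (V_SG − |V_tp|)², so V_SG − |V_tp| = √(2 I_D / k_p) = √(2 × 2.29 / 4.73) = 0.984 V.
V_SG = 0.872 + 0.984 = 1.86 V.

V_SG = 1.86 V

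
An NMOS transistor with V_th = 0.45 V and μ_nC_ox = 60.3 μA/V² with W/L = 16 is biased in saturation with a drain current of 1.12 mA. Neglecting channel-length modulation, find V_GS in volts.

k_n = μ_nC_ox · (W/L) = 0.9648 mA/V².
In saturation I_D = ½ k_n (V_GS − V_th)², so V_GS − V_th = √(2 I_D / k_n) = √(2 × 1.12 / 0.9648) = 1.52 V.
V_GS = 0.45 + 1.52 = 1.97 V.

V_GS = 1.97 V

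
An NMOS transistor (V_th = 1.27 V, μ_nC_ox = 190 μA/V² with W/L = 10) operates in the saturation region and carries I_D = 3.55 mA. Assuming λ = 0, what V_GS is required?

V_GS = 3.20 V

k_n = μ_nC_ox · (W/L) = 1.9 mA/V².
In saturation I_D = ½ k_n (V_GS − V_th)², so V_GS − V_th = √(2 I_D / k_n) = √(2 × 3.55 / 1.9) = 1.93 V.
V_GS = 1.27 + 1.93 = 3.2 V.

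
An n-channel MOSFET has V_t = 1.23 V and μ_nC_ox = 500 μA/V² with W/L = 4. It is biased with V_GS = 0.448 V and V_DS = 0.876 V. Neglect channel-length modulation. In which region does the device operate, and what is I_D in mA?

V_GS = 0.448 V < V_t = 1.23 V, so the transistor is in cutoff.

Cutoff; I_D = 0 mA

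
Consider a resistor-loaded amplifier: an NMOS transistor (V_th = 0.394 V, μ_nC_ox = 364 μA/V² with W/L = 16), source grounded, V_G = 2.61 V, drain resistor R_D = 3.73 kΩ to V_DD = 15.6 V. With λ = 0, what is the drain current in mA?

V_GS = V_G = 2.61 V, so V_ov = 2.61 − 0.394 = 2.22 V.
k_n = μ_nC_ox · (W/L) = 5.824 mA/V².
Assume saturation: I_D = ½ k_n V_ov² = 0.5 × 5.824 × 2.22² = 14.3 mA, giving V_DS = V_DD − I_D R_D = 15.6 − 14.3 × 3.73 = -37.7 V.
But -37.7 V < V_ov = 2.22 V, so the device is actually in triode.
In triode I_D = k_n[V_ov V_DS − ½ V_DS²] and I_D = (V_DD − V_DS)/R_D. Equating: 10.9 V_DS² − 49.14 V_DS + 15.6 = 0, giving V_DS = 0.344 V (the root below V_ov).
I_D = (15.6 − 0.344) / 3.73 = 4.09 mA.

I_D = 4.09 mA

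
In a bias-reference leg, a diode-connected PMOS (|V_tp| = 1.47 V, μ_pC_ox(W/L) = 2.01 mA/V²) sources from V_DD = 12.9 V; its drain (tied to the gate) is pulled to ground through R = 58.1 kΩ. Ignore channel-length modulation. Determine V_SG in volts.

V_SG = 1.90 V

With gate tied to drain, V_SG = V_SD ≥ V_SG − |V_tp|, so the device is in saturation.
KCL at the drain: ½ k_p (V_SG − |V_tp|)² = (V_DD − V_SG)/R.
Let x = V_SG − 1.47. Then 58.4 x² + x − 11.43 = 0, giving x = 0.434 V (positive root), so V_SG = 1.9 V.
I_D = (V_DD − V_SG)/R = (12.9 − 1.9) / 58.1 = 0.189 mA.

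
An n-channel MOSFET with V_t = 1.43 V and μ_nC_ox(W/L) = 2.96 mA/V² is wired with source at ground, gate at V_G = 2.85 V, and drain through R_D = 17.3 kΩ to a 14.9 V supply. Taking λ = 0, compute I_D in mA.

I_D = 0.849 mA

V_GS = V_G = 2.85 V, so V_ov = 2.85 − 1.43 = 1.42 V.
Assume saturation: I_D = ½ k_n V_ov² = 0.5 × 2.96 × 1.42² = 2.98 mA, giving V_DS = V_DD − I_D R_D = 14.9 − 2.98 × 17.3 = -36.7 V.
But -36.7 V < V_ov = 1.42 V, so the device is actually in triode.
In triode I_D = k_n[V_ov V_DS − ½ V_DS²] and I_D = (V_DD − V_DS)/R_D. Equating: 25.6 V_DS² − 73.72 V_DS + 14.9 = 0, giving V_DS = 0.219 V (the root below V_ov).
I_D = (14.9 − 0.219) / 17.3 = 0.849 mA.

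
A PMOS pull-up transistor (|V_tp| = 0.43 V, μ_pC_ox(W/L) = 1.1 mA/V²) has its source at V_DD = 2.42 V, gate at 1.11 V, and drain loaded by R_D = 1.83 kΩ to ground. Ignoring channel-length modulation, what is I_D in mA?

I_D = 0.426 mA

V_SG = V_DD − V_G = 2.42 − 1.11 = 1.31 V, so V_ov = 1.31 − 0.43 = 0.88 V.
Assume saturation: I_D = ½ k_p V_ov² = 0.5 × 1.1 × 0.88² = 0.426 mA, giving V_SD = V_DD − I_D R_D = 2.42 − 0.426 × 1.83 = 1.64 V.
V_SD = 1.64 V ≥ V_ov = 0.88 V, confirming saturation.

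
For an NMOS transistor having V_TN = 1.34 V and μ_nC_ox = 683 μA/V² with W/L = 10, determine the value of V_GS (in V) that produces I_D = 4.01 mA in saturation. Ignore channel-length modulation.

V_GS = 2.42 V

k_n = μ_nC_ox · (W/L) = 6.83 mA/V².
In saturation I_D = ½ k_n (V_GS − V_TN)², so V_GS − V_TN = √(2 I_D / k_n) = √(2 × 4.01 / 6.83) = 1.08 V.
V_GS = 1.34 + 1.08 = 2.42 V.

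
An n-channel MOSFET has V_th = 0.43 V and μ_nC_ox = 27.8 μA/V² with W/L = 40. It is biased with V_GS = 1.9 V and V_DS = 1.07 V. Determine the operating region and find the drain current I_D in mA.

Triode; I_D = 1.11 mA

k_n = μ_nC_ox · (W/L) = 1.112 mA/V².
V_ov = V_GS − V_th = 1.9 − 0.43 = 1.47 V.
Since V_DS = 1.07 V < V_ov = 1.47 V, the device is in the triode region.
I_D = k_n [V_ov · V_DS − ½ V_DS²] = 1.112 × [1.47 × 1.07 − 0.5 × 1.07²] = 1.11 mA.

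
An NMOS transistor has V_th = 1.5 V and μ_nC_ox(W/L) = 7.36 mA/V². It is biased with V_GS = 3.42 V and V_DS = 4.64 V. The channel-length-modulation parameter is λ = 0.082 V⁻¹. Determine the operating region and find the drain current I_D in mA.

V_ov = V_GS − V_th = 3.42 − 1.5 = 1.92 V.
Since V_DS = 4.64 V ≥ V_ov = 1.92 V, the device is in saturation.
I_D = ½ k_n V_ov² (1 + λ V_DS) = 0.5 × 7.36 × 1.92² × (1 + 0.082 × 4.64) = 18.7 mA.

Saturation; I_D = 18.7 mA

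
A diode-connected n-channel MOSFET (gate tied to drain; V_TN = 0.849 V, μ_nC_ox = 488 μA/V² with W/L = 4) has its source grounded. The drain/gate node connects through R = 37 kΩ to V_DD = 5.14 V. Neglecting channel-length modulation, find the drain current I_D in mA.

I_D = 0.107 mA

With gate tied to drain, V_GS = V_DS ≥ V_GS − V_TN, so the device is in saturation.
k_n = μ_nC_ox · (W/L) = 1.952 mA/V².
KCL at the drain: ½ k_n (V_GS − V_TN)² = (V_DD − V_GS)/R.
Let x = V_GS − 0.849. Then 36.1 x² + x − 4.291 = 0, giving x = 0.331 V (positive root), so V_GS = 1.18 V.
I_D = (V_DD − V_GS)/R = (5.14 − 1.18) / 37 = 0.107 mA.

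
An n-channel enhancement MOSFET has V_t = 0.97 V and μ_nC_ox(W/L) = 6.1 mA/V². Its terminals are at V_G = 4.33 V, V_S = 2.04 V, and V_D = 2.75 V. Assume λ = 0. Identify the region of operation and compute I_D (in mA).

V_GS = V_G − V_S = 4.33 − 2.04 = 2.29 V; V_DS = V_D − V_S = 2.75 − 2.04 = 0.71 V.
V_ov = V_GS − V_t = 2.29 − 0.97 = 1.32 V.
Since V_DS = 0.71 V < V_ov = 1.32 V, the device is in the triode region.
I_D = k_n [V_ov · V_DS − ½ V_DS²] = 6.1 × [1.32 × 0.71 − 0.5 × 0.71²] = 4.18 mA.

Triode; I_D = 4.18 mA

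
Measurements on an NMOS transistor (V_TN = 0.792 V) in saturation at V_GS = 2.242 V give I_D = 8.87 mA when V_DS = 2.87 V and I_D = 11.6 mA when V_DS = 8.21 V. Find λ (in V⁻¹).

With V_GS fixed, I_D ∝ (1 + λ V_DS) in saturation, so I_D2/I_D1 = (1 + λ V_DS2)/(1 + λ V_DS1).
11.6/8.87 = 1.308 = (1 + 8.21 λ)/(1 + 2.87 λ).
Solving: λ (I_D1 V_DS2 − I_D2 V_DS1) = I_D2 − I_D1, so λ = (11.6 − 8.87) / (8.87 × 8.21 − 11.6 × 2.87) = 2.73 / 39.5 = 0.0691 V⁻¹.

λ = 0.0691 V⁻¹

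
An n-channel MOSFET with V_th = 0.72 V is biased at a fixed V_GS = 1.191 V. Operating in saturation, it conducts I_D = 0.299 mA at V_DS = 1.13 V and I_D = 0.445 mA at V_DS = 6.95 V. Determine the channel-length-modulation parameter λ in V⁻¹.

λ = 0.0927 V⁻¹

With V_GS fixed, I_D ∝ (1 + λ V_DS) in saturation, so I_D2/I_D1 = (1 + λ V_DS2)/(1 + λ V_DS1).
0.445/0.299 = 1.488 = (1 + 6.95 λ)/(1 + 1.13 λ).
Solving: λ (I_D1 V_DS2 − I_D2 V_DS1) = I_D2 − I_D1, so λ = (0.445 − 0.299) / (0.299 × 6.95 − 0.445 × 1.13) = 0.146 / 1.58 = 0.0927 V⁻¹.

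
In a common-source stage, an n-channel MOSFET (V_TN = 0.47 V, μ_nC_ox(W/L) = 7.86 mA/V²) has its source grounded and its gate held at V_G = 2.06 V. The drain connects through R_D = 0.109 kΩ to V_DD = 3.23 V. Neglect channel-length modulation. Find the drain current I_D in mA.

I_D = 9.94 mA

V_GS = V_G = 2.06 V, so V_ov = 2.06 − 0.47 = 1.59 V.
Assume saturation: I_D = ½ k_n V_ov² = 0.5 × 7.86 × 1.59² = 9.94 mA, giving V_DS = V_DD − I_D R_D = 3.23 − 9.94 × 0.109 = 2.15 V.
V_DS = 2.15 V ≥ V_ov = 1.59 V, confirming saturation.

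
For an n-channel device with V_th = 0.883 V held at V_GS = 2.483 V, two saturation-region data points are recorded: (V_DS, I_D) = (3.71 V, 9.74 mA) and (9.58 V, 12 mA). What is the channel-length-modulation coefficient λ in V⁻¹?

With V_GS fixed, I_D ∝ (1 + λ V_DS) in saturation, so I_D2/I_D1 = (1 + λ V_DS2)/(1 + λ V_DS1).
12/9.74 = 1.232 = (1 + 9.58 λ)/(1 + 3.71 λ).
Solving: λ (I_D1 V_DS2 − I_D2 V_DS1) = I_D2 − I_D1, so λ = (12 − 9.74) / (9.74 × 9.58 − 12 × 3.71) = 2.26 / 48.8 = 0.0463 V⁻¹.

λ = 0.0463 V⁻¹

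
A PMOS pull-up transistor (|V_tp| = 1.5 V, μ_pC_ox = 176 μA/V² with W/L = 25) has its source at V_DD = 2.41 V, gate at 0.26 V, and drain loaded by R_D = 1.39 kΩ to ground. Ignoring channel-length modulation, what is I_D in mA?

V_SG = V_DD − V_G = 2.41 − 0.26 = 2.15 V, so V_ov = 2.15 − 1.5 = 0.65 V.
k_p = μ_pC_ox · (W/L) = 4.4 mA/V².
Assume saturation: I_D = ½ k_p V_ov² = 0.5 × 4.4 × 0.65² = 0.93 mA, giving V_SD = V_DD − I_D R_D = 2.41 − 0.93 × 1.39 = 1.12 V.
V_SD = 1.12 V ≥ V_ov = 0.65 V, confirming saturation.

I_D = 0.930 mA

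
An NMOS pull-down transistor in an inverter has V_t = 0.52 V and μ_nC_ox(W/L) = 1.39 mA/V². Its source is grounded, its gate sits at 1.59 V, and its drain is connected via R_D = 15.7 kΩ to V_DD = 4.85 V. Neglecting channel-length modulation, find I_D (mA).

I_D = 0.295 mA

V_GS = V_G = 1.59 V, so V_ov = 1.59 − 0.52 = 1.07 V.
Assume saturation: I_D = ½ k_n V_ov² = 0.5 × 1.39 × 1.07² = 0.796 mA, giving V_DS = V_DD − I_D R_D = 4.85 − 0.796 × 15.7 = -7.64 V.
But -7.64 V < V_ov = 1.07 V, so the device is actually in triode.
In triode I_D = k_n[V_ov V_DS − ½ V_DS²] and I_D = (V_DD − V_DS)/R_D. Equating: 10.9 V_DS² − 24.35 V_DS + 4.85 = 0, giving V_DS = 0.221 V (the root below V_ov).
I_D = (4.85 − 0.221) / 15.7 = 0.295 mA.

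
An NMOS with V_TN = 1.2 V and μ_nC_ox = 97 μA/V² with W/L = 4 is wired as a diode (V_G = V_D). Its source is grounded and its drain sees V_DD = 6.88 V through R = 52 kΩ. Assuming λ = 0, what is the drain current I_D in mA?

With gate tied to drain, V_GS = V_DS ≥ V_GS − V_TN, so the device is in saturation.
k_n = μ_nC_ox · (W/L) = 0.388 mA/V².
KCL at the drain: ½ k_n (V_GS − V_TN)² = (V_DD − V_GS)/R.
Let x = V_GS − 1.2. Then 10.1 x² + x − 5.68 = 0, giving x = 0.702 V (positive root), so V_GS = 1.9 V.
I_D = (V_DD − V_GS)/R = (6.88 − 1.9) / 52 = 0.0957 mA.

I_D = 0.0957 mA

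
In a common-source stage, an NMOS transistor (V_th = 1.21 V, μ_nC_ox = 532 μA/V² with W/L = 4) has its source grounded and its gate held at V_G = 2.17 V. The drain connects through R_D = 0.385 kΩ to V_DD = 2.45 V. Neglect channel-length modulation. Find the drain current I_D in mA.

V_GS = V_G = 2.17 V, so V_ov = 2.17 − 1.21 = 0.96 V.
k_n = μ_nC_ox · (W/L) = 2.128 mA/V².
Assume saturation: I_D = ½ k_n V_ov² = 0.5 × 2.128 × 0.96² = 0.981 mA, giving V_DS = V_DD − I_D R_D = 2.45 − 0.981 × 0.385 = 2.07 V.
V_DS = 2.07 V ≥ V_ov = 0.96 V, confirming saturation.

I_D = 0.981 mA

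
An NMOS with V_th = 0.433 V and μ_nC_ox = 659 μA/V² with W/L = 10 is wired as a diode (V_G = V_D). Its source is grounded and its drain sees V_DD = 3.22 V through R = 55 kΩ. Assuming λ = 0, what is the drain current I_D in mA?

With gate tied to drain, V_GS = V_DS ≥ V_GS − V_th, so the device is in saturation.
k_n = μ_nC_ox · (W/L) = 6.59 mA/V².
KCL at the drain: ½ k_n (V_GS − V_th)² = (V_DD − V_GS)/R.
Let x = V_GS − 0.433. Then 181 x² + x − 2.787 = 0, giving x = 0.121 V (positive root), so V_GS = 0.554 V.
I_D = (V_DD − V_GS)/R = (3.22 − 0.554) / 55 = 0.0485 mA.

I_D = 0.0485 mA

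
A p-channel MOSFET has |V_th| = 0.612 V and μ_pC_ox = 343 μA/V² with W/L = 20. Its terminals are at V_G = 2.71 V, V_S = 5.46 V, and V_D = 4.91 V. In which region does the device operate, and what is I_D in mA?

V_SG = V_S − V_G = 5.46 − 2.71 = 2.75 V; V_SD = V_S − V_D = 5.46 − 4.91 = 0.55 V.
k_p = μ_pC_ox · (W/L) = 6.86 mA/V².
V_ov = V_SG − |V_th| = 2.75 − 0.612 = 2.14 V.
Since V_SD = 0.55 V < V_ov = 2.14 V, the device is in the triode region.
I_D = k_p [V_ov · V_SD − ½ V_SD²] = 6.86 × [2.14 × 0.55 − 0.5 × 0.55²] = 7.03 mA.

Triode; I_D = 7.03 mA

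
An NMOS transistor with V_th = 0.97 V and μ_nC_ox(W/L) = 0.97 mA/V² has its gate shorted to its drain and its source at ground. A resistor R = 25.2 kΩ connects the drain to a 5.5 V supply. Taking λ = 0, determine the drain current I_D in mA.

I_D = 0.157 mA

With gate tied to drain, V_GS = V_DS ≥ V_GS − V_th, so the device is in saturation.
KCL at the drain: ½ k_n (V_GS − V_th)² = (V_DD − V_GS)/R.
Let x = V_GS − 0.97. Then 12.2 x² + x − 4.53 = 0, giving x = 0.569 V (positive root), so V_GS = 1.54 V.
I_D = (V_DD − V_GS)/R = (5.5 − 1.54) / 25.2 = 0.157 mA.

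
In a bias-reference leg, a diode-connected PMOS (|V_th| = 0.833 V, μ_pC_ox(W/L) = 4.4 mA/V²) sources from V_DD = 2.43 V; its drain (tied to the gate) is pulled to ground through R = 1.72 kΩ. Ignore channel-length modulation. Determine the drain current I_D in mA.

With gate tied to drain, V_SG = V_SD ≥ V_SG − |V_th|, so the device is in saturation.
KCL at the drain: ½ k_p (V_SG − |V_th|)² = (V_DD − V_SG)/R.
Let x = V_SG − 0.833. Then 3.78 x² + x − 1.597 = 0, giving x = 0.531 V (positive root), so V_SG = 1.36 V.
I_D = (V_DD − V_SG)/R = (2.43 − 1.36) / 1.72 = 0.62 mA.

I_D = 0.620 mA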